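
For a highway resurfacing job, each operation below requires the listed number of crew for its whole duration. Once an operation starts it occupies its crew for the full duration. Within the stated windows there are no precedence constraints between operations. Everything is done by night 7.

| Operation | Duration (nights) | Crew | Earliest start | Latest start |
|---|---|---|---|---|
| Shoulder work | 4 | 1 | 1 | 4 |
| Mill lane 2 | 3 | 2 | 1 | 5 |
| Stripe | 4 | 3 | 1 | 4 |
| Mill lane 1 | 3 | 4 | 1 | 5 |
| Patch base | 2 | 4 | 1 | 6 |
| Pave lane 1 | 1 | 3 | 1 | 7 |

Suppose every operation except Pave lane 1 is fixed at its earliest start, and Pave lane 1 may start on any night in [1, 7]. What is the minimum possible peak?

14

Pave lane 1@1: n1:17  n2:14  n3:10  n4:4  n5:0  n6:0  n7:0 → peak 17
Pave lane 1@2: n1:14  n2:17  n3:10  n4:4  n5:0  n6:0  n7:0 → peak 17
Pave lane 1@3: n1:14  n2:14  n3:13  n4:4  n5:0  n6:0  n7:0 → peak 14
Pave lane 1@4: n1:14  n2:14  n3:10  n4:7  n5:0  n6:0  n7:0 → peak 14
Pave lane 1@5: n1:14  n2:14  n3:10  n4:4  n5:3  n6:0  n7:0 → peak 14
Pave lane 1@6: n1:14  n2:14  n3:10  n4:4  n5:0  n6:3  n7:0 → peak 14
Pave lane 1@7: n1:14  n2:14  n3:10  n4:4  n5:0  n6:0  n7:3 → peak 14
Best is Pave lane 1@3, peak 14.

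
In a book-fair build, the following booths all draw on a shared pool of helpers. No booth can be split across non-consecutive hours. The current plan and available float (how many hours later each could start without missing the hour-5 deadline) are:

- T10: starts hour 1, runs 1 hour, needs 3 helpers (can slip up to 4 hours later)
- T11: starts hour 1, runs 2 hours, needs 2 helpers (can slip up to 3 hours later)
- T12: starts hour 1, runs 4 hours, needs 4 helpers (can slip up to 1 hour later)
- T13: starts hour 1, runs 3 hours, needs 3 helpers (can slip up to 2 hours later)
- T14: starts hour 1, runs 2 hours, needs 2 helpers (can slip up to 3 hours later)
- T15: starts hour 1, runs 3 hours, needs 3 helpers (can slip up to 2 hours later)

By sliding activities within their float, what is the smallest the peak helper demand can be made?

Early-start (T10@1, T11@1, T12@1, T13@1, T14@1, T15@1) gives peak 17: h1:17  h2:14  h3:10  h4:4  h5:0.
Shift T12→2, T14→4, T15→3.
Schedule T10@1, T11@1, T12@2, T13@1, T14@4, T15@3: h1:8  h2:9  h3:10  h4:9  h5:9 — peak 10.

10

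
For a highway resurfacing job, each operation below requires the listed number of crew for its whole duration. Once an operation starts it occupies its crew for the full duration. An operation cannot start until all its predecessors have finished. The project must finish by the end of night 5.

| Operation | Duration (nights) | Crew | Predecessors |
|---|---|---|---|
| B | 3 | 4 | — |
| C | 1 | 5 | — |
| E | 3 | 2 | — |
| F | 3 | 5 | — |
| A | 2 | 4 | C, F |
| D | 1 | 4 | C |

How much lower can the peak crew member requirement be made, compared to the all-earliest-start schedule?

5

Early-start peak: n1:16  n2:15  n3:11  n4:4  n5:4 ⇒ 16.
Leveled (B@2, C@1, E@2, F@1, A@4, D@5): n1:10  n2:11  n3:11  n4:10  n5:8 ⇒ 11.
Reduction 16 − 11 = 5.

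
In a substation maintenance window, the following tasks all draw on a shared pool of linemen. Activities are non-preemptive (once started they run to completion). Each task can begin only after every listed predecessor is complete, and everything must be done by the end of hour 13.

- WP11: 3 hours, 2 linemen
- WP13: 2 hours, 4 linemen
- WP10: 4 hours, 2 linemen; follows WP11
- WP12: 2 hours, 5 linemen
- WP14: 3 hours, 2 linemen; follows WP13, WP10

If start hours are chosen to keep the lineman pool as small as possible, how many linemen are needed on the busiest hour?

6

Early-start (WP11@1, WP13@1, WP10@4, WP12@1, WP14@8) gives peak 11: h1:11  h2:11  h3:2  h4:2  h5:2  h6:2  h7:2  h8:2  h9:2  h10:2  h11:0  h12:0  h13:0.
Shift WP12→8, WP14→10.
Schedule WP11@1, WP13@1, WP10@4, WP12@8, WP14@10: h1:6  h2:6  h3:2  h4:2  h5:2  h6:2  h7:2  h8:5  h9:5  h10:2  h11:2  h12:2  h13:0 — peak 6.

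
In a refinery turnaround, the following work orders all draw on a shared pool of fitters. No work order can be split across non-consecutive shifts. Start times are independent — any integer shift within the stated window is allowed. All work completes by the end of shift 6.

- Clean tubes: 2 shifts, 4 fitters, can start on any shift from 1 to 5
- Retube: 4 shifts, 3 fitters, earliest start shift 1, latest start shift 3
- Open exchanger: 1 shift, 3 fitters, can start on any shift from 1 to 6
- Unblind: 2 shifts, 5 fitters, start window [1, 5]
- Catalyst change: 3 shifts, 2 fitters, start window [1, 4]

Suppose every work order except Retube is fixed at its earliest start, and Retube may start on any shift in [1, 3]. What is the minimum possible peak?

Retube@1: s1:17  s2:14  s3:5  s4:3  s5:0  s6:0 → peak 17
Retube@2: s1:14  s2:14  s3:5  s4:3  s5:3  s6:0 → peak 14
Retube@3: s1:14  s2:11  s3:5  s4:3  s5:3  s6:3 → peak 14
Best is Retube@2, peak 14.

14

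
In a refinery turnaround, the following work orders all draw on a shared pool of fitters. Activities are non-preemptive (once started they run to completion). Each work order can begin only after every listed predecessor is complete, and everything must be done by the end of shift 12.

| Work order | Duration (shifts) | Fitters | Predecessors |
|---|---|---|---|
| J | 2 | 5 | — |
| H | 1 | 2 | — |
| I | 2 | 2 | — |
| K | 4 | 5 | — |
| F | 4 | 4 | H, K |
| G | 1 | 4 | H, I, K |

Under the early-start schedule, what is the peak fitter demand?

14

Early-start schedule: J@1, H@1, I@1, K@1, F@5, G@5.
Load per shift: shift 1: 14, shift 2: 12, shift 3: 5, shift 4: 5, shift 5: 8, shift 6: 4, shift 7: 4, shift 8: 4, shift 9: 0, shift 10: 0, shift 11: 0, shift 12: 0.
Peak is 14.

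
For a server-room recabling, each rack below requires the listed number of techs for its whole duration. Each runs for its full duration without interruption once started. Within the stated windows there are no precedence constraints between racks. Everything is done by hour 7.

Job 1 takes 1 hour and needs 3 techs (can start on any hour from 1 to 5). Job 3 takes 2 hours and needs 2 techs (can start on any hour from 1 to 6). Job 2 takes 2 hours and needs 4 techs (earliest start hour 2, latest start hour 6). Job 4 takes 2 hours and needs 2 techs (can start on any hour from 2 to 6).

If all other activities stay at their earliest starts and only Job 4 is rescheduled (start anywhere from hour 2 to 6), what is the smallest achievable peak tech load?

Job 4@2: h1:5  h2:8  h3:6  h4:0  h5:0  h6:0  h7:0 → peak 8
Job 4@3: h1:5  h2:6  h3:6  h4:2  h5:0  h6:0  h7:0 → peak 6
Job 4@4: h1:5  h2:6  h3:4  h4:2  h5:2  h6:0  h7:0 → peak 6
Job 4@5: h1:5  h2:6  h3:4  h4:0  h5:2  h6:2  h7:0 → peak 6
Job 4@6: h1:5  h2:6  h3:4  h4:0  h5:0  h6:2  h7:2 → peak 6
Best is Job 4@3, peak 6.

6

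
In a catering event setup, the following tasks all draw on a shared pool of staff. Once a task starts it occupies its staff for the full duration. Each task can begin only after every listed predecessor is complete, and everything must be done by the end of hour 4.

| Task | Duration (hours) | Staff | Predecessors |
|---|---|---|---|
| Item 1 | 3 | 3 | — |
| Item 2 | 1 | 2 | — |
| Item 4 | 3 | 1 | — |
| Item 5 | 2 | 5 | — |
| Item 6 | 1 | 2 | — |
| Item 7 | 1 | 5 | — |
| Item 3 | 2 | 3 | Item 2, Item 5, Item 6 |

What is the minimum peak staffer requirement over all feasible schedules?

11

Early-start (Item 1@1, Item 2@1, Item 4@1, Item 5@1, Item 6@1, Item 7@1, Item 3@3) gives peak 18: h1:18  h2:9  h3:7  h4:3.
Shift Item 6→2, Item 7→4.
Schedule Item 1@1, Item 2@1, Item 4@1, Item 5@1, Item 6@2, Item 7@4, Item 3@3: h1:11  h2:11  h3:7  h4:8 — peak 11.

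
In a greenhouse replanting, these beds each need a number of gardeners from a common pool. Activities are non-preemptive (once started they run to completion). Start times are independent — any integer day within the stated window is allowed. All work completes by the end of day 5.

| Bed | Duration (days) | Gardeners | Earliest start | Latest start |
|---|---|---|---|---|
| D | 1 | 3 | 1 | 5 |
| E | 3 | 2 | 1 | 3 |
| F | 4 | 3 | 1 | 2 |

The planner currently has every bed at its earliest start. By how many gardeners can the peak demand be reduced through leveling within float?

Early-start peak: d1:8  d2:5  d3:5  d4:3  d5:0 ⇒ 8.
Leveled (D@1, E@1, F@2): d1:5  d2:5  d3:5  d4:3  d5:3 ⇒ 5.
Reduction 8 − 5 = 3.

3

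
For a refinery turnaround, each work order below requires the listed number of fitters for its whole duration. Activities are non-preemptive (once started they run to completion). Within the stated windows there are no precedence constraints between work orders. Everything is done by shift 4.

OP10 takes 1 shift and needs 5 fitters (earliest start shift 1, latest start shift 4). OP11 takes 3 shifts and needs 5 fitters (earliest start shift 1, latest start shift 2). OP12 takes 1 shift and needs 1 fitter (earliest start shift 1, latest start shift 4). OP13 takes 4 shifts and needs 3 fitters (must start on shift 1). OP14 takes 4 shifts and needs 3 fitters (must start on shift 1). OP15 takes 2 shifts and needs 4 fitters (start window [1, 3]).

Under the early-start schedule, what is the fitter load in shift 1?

At early start, shift 1 has: OP10, OP11, OP12, OP13, OP14, OP15.
Demand: 5 + 5 + 1 + 3 + 3 + 4 = 21.

21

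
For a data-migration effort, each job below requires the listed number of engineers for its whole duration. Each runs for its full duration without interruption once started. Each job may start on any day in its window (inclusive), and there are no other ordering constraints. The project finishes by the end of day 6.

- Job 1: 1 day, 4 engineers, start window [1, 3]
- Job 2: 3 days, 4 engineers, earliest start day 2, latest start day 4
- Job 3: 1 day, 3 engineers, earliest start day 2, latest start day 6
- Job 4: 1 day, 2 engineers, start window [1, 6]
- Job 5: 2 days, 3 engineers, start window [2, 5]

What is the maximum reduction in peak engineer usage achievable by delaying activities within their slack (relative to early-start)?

4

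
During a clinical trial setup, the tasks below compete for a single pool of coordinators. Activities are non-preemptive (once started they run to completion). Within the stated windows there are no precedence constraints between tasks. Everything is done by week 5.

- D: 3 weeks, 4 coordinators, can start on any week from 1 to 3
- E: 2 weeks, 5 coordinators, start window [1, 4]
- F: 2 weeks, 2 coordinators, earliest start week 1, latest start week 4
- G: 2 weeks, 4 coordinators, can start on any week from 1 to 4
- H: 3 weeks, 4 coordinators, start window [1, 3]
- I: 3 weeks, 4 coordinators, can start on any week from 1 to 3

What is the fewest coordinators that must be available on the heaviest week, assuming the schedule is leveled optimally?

12

Early-start (D@1, E@1, F@1, G@1, H@1, I@1) gives peak 23: w1:23  w2:23  w3:12  w4:0  w5:0.
Shift G→4, H→3, I→3.
Schedule D@1, E@1, F@1, G@4, H@3, I@3: w1:11  w2:11  w3:12  w4:12  w5:12 — peak 12.
Total coordinator-weeks = 58 over 5 weeks ⇒ peak ≥ ⌈58/5⌉ = 12, so 12 is optimal.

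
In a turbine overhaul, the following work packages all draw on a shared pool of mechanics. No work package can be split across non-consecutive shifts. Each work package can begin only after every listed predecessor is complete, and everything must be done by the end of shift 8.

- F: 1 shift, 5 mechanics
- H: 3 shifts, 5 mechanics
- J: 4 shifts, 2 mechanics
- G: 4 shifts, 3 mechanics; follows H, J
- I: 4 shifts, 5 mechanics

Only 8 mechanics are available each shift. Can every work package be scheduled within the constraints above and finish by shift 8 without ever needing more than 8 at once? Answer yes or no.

Schedule F@1, H@2, J@1, G@5, I@5: s1:7  s2:7  s3:7  s4:7  s5:8  s6:8  s7:8  s8:8 — peak 8 ≤ 8.

yes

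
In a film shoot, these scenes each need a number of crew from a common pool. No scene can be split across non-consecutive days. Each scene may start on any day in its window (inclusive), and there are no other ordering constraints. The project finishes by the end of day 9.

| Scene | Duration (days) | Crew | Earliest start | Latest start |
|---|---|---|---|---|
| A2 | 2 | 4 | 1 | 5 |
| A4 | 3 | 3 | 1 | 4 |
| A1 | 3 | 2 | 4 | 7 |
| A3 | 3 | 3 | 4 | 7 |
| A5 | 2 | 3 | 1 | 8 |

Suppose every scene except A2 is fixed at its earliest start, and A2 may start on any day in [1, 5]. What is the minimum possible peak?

9

A2@1: d1:10  d2:10  d3:3  d4:5  d5:5  d6:5  d7:0  d8:0  d9:0 → peak 10
A2@2: d1:6  d2:10  d3:7  d4:5  d5:5  d6:5  d7:0  d8:0  d9:0 → peak 10
A2@3: d1:6  d2:6  d3:7  d4:9  d5:5  d6:5  d7:0  d8:0  d9:0 → peak 9
A2@4: d1:6  d2:6  d3:3  d4:9  d5:9  d6:5  d7:0  d8:0  d9:0 → peak 9
A2@5: d1:6  d2:6  d3:3  d4:5  d5:9  d6:9  d7:0  d8:0  d9:0 → peak 9
Best is A2@3, peak 9.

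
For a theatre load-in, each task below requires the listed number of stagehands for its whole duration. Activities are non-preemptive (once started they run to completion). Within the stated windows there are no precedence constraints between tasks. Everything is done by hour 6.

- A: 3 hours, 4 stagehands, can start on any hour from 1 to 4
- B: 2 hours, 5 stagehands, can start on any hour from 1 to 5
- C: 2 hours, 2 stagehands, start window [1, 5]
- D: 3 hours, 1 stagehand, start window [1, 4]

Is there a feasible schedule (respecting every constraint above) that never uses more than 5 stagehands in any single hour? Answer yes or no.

no

The minimum achievable peak is 6; 5 < 6, so no feasible schedule stays within the cap.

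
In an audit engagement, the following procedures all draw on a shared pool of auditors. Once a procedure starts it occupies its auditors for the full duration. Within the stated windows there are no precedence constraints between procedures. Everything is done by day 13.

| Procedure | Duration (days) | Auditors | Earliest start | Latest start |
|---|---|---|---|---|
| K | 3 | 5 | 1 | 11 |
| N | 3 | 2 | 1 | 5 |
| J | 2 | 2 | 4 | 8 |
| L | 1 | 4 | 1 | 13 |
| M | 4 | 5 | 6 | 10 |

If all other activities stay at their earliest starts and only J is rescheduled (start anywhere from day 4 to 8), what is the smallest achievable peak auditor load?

11

J@4: d1:11  d2:7  d3:7  d4:2  d5:2  d6:5  d7:5  d8:5  d9:5  d10:0  d11:0  d12:0  d13:0 → peak 11
J@5: d1:11  d2:7  d3:7  d4:0  d5:2  d6:7  d7:5  d8:5  d9:5  d10:0  d11:0  d12:0  d13:0 → peak 11
J@6: d1:11  d2:7  d3:7  d4:0  d5:0  d6:7  d7:7  d8:5  d9:5  d10:0  d11:0  d12:0  d13:0 → peak 11
J@7: d1:11  d2:7  d3:7  d4:0  d5:0  d6:5  d7:7  d8:7  d9:5  d10:0  d11:0  d12:0  d13:0 → peak 11
J@8: d1:11  d2:7  d3:7  d4:0  d5:0  d6:5  d7:5  d8:7  d9:7  d10:0  d11:0  d12:0  d13:0 → peak 11
Best is J@4, peak 11.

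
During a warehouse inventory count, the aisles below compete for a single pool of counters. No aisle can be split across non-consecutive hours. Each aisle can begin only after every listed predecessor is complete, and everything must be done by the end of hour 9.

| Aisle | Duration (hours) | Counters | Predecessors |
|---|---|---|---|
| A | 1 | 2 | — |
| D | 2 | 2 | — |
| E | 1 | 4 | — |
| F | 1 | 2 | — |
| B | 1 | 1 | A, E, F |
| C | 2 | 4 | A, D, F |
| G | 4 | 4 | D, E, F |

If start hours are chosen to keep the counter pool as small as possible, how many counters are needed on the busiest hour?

5

Early-start (A@1, D@1, E@1, F@1, B@2, C@3, G@3) gives peak 10: h1:10  h2:3  h3:8  h4:8  h5:4  h6:4  h7:0  h8:0  h9:0.
Shift E→3, F→2, B→4, C→4, G→6.
Schedule A@1, D@1, E@3, F@2, B@4, C@4, G@6: h1:4  h2:4  h3:4  h4:5  h5:4  h6:4  h7:4  h8:4  h9:4 — peak 5.
Total counter-hours = 37 over 9 hours ⇒ peak ≥ ⌈37/9⌉ = 5, so 5 is optimal.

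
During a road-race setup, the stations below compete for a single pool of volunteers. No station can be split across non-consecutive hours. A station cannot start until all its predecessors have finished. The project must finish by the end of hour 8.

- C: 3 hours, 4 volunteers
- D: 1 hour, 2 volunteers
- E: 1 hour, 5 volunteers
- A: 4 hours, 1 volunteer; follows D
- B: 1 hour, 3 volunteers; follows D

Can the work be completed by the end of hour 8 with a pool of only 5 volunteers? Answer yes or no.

yes

Schedule C@2, D@1, E@6, A@2, B@5: h1:2  h2:5  h3:5  h4:5  h5:4  h6:5  h7:0  h8:0 — peak 5 ≤ 5.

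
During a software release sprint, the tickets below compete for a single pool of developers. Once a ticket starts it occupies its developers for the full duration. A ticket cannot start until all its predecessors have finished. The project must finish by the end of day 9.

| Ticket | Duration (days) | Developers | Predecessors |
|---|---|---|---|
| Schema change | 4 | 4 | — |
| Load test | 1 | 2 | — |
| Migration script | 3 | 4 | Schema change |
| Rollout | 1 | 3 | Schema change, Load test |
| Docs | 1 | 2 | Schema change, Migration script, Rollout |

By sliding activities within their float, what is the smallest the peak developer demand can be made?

Early-start (Schema change@1, Load test@1, Migration script@5, Rollout@5, Docs@8) gives peak 7: d1:6  d2:4  d3:4  d4:4  d5:7  d6:4  d7:4  d8:2  d9:0.
Shift Rollout→8, Docs→9.
Schedule Schema change@1, Load test@1, Migration script@5, Rollout@8, Docs@9: d1:6  d2:4  d3:4  d4:4  d5:4  d6:4  d7:4  d8:3  d9:2 — peak 6.

6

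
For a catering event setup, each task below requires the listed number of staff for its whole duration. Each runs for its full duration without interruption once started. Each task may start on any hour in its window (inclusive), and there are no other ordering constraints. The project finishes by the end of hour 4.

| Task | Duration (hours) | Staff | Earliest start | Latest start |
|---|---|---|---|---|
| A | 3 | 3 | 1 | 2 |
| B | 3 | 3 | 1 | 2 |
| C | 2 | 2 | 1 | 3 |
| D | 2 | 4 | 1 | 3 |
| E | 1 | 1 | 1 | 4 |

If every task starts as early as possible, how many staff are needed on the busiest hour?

Early-start schedule: A@1, B@1, C@1, D@1, E@1.
Load per hour: hour 1: 13, hour 2: 12, hour 3: 6, hour 4: 0.
Peak is 13.

13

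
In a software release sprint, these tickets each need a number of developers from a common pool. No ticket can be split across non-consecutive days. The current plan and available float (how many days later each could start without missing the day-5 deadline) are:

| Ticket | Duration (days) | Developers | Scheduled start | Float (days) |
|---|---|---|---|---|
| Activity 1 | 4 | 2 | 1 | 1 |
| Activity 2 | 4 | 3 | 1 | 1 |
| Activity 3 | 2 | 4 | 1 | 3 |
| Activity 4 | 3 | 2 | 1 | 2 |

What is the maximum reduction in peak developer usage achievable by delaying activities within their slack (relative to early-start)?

2

Early-start peak: d1:11  d2:11  d3:7  d4:5  d5:0 ⇒ 11.
Leveled (Activity 1@1, Activity 2@1, Activity 3@1, Activity 4@3): d1:9  d2:9  d3:7  d4:7  d5:2 ⇒ 9.
Reduction 11 − 9 = 2.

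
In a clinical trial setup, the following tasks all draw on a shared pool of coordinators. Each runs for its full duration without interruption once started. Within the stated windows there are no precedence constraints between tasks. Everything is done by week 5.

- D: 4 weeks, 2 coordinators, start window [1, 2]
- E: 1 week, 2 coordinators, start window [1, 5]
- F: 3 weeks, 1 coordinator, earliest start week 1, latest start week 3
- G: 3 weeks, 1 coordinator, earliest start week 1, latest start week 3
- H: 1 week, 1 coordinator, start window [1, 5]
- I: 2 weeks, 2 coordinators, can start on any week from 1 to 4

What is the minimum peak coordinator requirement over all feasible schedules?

Early-start (D@1, E@1, F@1, G@1, H@1, I@1) gives peak 9: w1:9  w2:6  w3:4  w4:2  w5:0.
Shift G→2, H→2, I→4.
Schedule D@1, E@1, F@1, G@2, H@2, I@4: w1:5  w2:5  w3:4  w4:5  w5:2 — peak 5.
Total coordinator-weeks = 21 over 5 weeks ⇒ peak ≥ ⌈21/5⌉ = 5, so 5 is optimal.

5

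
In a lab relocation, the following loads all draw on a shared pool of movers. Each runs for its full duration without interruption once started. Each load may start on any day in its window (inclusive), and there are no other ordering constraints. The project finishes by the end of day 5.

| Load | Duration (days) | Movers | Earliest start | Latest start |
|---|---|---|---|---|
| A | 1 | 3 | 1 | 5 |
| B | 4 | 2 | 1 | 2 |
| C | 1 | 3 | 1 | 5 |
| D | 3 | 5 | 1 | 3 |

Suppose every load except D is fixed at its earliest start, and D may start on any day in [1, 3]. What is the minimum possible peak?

D@1: d1:13  d2:7  d3:7  d4:2  d5:0 → peak 13
D@2: d1:8  d2:7  d3:7  d4:7  d5:0 → peak 8
D@3: d1:8  d2:2  d3:7  d4:7  d5:5 → peak 8
Best is D@2, peak 8.

8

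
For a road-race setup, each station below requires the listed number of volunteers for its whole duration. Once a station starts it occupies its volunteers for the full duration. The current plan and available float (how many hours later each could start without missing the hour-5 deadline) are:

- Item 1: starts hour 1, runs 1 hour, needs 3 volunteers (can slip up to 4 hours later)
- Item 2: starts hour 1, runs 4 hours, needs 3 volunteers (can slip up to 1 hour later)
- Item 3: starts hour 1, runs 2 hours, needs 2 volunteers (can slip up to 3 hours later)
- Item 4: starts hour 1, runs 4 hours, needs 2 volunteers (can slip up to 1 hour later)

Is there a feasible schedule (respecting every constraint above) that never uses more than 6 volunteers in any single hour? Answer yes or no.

The minimum achievable peak is 7; 6 < 7, so no feasible schedule stays within the cap.

no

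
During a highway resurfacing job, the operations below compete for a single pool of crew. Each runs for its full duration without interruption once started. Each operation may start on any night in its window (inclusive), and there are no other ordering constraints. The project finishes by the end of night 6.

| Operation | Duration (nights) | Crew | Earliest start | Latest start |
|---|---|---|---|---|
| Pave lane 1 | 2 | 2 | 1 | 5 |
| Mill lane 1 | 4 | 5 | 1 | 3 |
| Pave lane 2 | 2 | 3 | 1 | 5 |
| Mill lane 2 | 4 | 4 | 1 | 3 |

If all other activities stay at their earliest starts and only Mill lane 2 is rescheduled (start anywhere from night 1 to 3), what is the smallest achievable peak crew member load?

Mill lane 2@1: n1:14  n2:14  n3:9  n4:9  n5:0  n6:0 → peak 14
Mill lane 2@2: n1:10  n2:14  n3:9  n4:9  n5:4  n6:0 → peak 14
Mill lane 2@3: n1:10  n2:10  n3:9  n4:9  n5:4  n6:4 → peak 10
Best is Mill lane 2@3, peak 10.

10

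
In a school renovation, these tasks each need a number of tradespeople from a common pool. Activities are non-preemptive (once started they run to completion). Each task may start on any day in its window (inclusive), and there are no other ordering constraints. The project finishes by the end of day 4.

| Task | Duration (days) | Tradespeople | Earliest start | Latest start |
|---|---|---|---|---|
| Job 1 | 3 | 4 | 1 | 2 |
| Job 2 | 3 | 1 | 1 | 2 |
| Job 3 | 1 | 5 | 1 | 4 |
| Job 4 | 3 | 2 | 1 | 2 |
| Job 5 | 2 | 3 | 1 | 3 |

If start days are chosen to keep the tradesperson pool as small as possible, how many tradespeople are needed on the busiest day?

Early-start (Job 1@1, Job 2@1, Job 3@1, Job 4@1, Job 5@1) gives peak 15: d1:15  d2:10  d3:7  d4:0.
Shift Job 4→2, Job 5→2.
Schedule Job 1@1, Job 2@1, Job 3@1, Job 4@2, Job 5@2: d1:10  d2:10  d3:10  d4:2 — peak 10.

10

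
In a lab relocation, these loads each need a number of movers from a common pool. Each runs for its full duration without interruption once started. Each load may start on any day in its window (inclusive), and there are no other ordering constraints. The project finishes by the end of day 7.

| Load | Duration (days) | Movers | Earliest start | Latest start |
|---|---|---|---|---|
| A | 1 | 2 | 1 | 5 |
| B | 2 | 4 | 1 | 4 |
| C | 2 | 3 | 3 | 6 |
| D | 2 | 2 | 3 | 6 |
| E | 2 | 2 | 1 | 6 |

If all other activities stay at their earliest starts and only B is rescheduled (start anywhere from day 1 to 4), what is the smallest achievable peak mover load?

B@1: d1:8  d2:6  d3:5  d4:5  d5:0  d6:0  d7:0 → peak 8
B@2: d1:4  d2:6  d3:9  d4:5  d5:0  d6:0  d7:0 → peak 9
B@3: d1:4  d2:2  d3:9  d4:9  d5:0  d6:0  d7:0 → peak 9
B@4: d1:4  d2:2  d3:5  d4:9  d5:4  d6:0  d7:0 → peak 9
Best is B@1, peak 8.

8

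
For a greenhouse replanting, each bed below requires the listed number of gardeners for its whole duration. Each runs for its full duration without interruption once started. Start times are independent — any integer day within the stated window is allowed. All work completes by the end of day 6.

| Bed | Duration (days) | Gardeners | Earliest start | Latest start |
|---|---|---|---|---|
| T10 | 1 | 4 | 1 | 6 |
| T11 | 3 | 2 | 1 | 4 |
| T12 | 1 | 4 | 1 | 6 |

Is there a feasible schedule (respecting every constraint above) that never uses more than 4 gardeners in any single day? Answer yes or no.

Schedule T10@1, T11@2, T12@5: d1:4  d2:2  d3:2  d4:2  d5:4  d6:0 — peak 4 ≤ 4.

yes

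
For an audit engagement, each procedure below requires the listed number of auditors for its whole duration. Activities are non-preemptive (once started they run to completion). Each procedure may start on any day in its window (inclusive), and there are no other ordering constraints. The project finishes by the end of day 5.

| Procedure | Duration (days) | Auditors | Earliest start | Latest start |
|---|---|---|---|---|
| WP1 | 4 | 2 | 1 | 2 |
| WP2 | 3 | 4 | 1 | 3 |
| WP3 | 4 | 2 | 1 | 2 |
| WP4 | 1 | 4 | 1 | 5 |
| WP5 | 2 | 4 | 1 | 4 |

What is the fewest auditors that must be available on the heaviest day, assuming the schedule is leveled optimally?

Early-start (WP1@1, WP2@1, WP3@1, WP4@1, WP5@1) gives peak 16: d1:16  d2:12  d3:8  d4:4  d5:0.
Shift WP4→5, WP5→4.
Schedule WP1@1, WP2@1, WP3@1, WP4@5, WP5@4: d1:8  d2:8  d3:8  d4:8  d5:8 — peak 8.
Total auditor-days = 40 over 5 days ⇒ peak ≥ ⌈40/5⌉ = 8, so 8 is optimal.

8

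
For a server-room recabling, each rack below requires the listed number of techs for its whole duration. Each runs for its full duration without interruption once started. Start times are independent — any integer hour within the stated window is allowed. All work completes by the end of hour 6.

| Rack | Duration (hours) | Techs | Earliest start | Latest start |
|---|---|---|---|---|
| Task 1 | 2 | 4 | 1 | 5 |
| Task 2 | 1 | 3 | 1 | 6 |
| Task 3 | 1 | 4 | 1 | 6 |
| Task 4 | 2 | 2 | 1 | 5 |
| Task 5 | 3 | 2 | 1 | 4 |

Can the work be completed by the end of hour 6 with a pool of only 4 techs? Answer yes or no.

no

Total tech-hours = 25; over 6 hours the average is 25/6 > 4, so some hour must exceed 4.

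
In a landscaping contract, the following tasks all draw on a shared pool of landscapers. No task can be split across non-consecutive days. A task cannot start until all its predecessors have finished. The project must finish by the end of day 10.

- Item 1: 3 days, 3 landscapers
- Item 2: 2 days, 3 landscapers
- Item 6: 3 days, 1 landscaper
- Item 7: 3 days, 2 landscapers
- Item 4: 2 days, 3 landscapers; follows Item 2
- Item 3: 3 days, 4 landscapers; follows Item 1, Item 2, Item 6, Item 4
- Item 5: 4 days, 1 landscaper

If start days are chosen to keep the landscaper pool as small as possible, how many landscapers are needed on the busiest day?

Early-start (Item 1@1, Item 2@1, Item 6@1, Item 7@1, Item 4@3, Item 3@5, Item 5@1) gives peak 10: d1:10  d2:10  d3:10  d4:4  d5:4  d6:4  d7:4  d8:0  d9:0  d10:0.
Shift Item 2→4, Item 7→4, Item 4→6, Item 3→8, Item 5→7.
Schedule Item 1@1, Item 2@4, Item 6@1, Item 7@4, Item 4@6, Item 3@8, Item 5@7: d1:4  d2:4  d3:4  d4:5  d5:5  d6:5  d7:4  d8:5  d9:5  d10:5 — peak 5.
Total landscaper-days = 46 over 10 days ⇒ peak ≥ ⌈46/10⌉ = 5, so 5 is optimal.

5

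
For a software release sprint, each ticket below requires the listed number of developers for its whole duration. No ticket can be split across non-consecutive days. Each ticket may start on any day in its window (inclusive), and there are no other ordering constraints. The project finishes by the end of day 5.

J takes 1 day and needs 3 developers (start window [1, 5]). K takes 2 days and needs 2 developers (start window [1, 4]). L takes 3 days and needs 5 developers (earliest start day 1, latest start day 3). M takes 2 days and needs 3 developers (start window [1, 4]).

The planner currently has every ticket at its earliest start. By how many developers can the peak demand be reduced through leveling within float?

6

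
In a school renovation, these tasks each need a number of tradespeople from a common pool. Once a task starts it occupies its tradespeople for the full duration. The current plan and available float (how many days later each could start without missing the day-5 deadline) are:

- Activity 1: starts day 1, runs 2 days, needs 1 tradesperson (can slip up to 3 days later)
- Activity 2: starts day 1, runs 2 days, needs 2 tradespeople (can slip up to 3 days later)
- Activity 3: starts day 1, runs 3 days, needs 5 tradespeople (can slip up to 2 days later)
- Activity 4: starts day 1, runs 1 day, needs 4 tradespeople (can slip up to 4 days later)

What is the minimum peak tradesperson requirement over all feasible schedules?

Early-start (Activity 1@1, Activity 2@1, Activity 3@1, Activity 4@1) gives peak 12: d1:12  d2:8  d3:5  d4:0  d5:0.
Shift Activity 2→4, Activity 4→4.
Schedule Activity 1@1, Activity 2@4, Activity 3@1, Activity 4@4: d1:6  d2:6  d3:5  d4:6  d5:2 — peak 6.

6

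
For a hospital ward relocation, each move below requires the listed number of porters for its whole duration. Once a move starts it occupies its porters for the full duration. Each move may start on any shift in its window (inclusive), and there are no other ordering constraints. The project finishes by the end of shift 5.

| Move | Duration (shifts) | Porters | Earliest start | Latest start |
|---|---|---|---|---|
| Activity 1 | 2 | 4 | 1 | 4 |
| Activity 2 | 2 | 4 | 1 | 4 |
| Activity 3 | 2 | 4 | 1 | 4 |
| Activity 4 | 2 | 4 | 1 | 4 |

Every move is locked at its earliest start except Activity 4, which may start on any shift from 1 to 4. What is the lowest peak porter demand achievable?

Activity 4@1: s1:16  s2:16  s3:0  s4:0  s5:0 → peak 16
Activity 4@2: s1:12  s2:16  s3:4  s4:0  s5:0 → peak 16
Activity 4@3: s1:12  s2:12  s3:4  s4:4  s5:0 → peak 12
Activity 4@4: s1:12  s2:12  s3:0  s4:4  s5:4 → peak 12
Best is Activity 4@3, peak 12.

12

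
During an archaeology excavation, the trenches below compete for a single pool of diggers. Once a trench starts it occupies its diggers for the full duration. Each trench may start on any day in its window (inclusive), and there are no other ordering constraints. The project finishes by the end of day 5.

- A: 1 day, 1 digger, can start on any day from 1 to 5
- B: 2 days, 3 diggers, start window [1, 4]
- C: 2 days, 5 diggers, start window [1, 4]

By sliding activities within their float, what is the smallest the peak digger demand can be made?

5

Early-start (A@1, B@1, C@1) gives peak 9: d1:9  d2:8  d3:0  d4:0  d5:0.
Shift C→3.
Schedule A@1, B@1, C@3: d1:4  d2:3  d3:5  d4:5  d5:0 — peak 5.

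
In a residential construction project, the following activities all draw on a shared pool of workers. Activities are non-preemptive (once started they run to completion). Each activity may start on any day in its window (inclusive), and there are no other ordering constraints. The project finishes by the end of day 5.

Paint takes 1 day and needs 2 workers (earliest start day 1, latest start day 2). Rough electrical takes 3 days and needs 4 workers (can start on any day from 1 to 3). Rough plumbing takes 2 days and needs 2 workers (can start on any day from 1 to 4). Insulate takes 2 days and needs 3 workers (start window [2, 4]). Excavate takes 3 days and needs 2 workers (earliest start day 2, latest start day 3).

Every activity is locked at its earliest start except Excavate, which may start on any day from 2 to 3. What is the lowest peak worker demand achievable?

9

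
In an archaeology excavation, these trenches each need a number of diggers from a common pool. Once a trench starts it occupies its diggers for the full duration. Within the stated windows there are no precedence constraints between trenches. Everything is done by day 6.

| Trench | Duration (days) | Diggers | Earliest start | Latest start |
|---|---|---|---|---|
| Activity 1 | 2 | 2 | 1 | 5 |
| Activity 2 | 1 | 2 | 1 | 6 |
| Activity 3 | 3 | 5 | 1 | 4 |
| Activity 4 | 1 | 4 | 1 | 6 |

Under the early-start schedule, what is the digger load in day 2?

At early start, day 2 has: Activity 1, Activity 3.
Demand: 2 + 5 = 7.

7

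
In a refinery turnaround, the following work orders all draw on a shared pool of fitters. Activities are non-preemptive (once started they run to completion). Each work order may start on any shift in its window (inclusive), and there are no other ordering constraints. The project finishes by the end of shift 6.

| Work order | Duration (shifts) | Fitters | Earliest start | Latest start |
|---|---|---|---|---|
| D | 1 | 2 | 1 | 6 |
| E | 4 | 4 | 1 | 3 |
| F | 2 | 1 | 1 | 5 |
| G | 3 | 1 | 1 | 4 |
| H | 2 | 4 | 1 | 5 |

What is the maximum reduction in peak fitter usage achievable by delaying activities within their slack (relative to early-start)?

6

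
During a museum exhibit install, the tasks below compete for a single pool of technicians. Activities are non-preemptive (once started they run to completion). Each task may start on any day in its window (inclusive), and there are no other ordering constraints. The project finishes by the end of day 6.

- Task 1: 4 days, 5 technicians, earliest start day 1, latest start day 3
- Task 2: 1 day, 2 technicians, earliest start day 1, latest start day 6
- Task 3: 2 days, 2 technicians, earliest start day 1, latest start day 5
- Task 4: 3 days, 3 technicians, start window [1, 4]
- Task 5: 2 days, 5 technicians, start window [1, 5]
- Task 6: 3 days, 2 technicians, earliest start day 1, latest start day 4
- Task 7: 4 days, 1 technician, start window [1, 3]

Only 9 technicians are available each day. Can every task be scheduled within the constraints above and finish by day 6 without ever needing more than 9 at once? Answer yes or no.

Total technician-days = 55; over 6 days the average is 55/6 > 9, so some day must exceed 9.

no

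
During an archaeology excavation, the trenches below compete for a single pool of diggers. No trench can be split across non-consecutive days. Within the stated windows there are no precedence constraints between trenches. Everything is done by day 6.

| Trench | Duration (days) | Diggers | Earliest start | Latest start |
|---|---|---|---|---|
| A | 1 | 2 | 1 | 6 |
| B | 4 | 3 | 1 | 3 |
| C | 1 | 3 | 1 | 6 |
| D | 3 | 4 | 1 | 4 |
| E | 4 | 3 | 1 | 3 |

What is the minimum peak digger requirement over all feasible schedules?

10

Early-start (A@1, B@1, C@1, D@1, E@1) gives peak 15: d1:15  d2:10  d3:10  d4:6  d5:0  d6:0.
Shift D→2, E→2.
Schedule A@1, B@1, C@1, D@2, E@2: d1:8  d2:10  d3:10  d4:10  d5:3  d6:0 — peak 10.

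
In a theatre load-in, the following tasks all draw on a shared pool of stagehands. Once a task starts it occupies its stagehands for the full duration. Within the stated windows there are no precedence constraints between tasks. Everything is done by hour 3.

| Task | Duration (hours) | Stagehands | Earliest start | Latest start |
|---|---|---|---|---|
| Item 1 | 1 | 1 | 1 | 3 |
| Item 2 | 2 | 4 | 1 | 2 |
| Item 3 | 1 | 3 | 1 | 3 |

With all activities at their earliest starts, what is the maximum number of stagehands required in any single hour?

Early-start schedule: Item 1@1, Item 2@1, Item 3@1.
Load per hour: hour 1: 8, hour 2: 4, hour 3: 0.
Peak is 8.

8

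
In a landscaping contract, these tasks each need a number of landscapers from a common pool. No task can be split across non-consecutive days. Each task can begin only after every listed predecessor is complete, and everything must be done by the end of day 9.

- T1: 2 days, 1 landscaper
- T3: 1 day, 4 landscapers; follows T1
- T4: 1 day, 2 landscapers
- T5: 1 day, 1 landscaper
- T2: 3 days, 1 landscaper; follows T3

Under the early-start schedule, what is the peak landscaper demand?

4

Early-start schedule: T1@1, T3@3, T4@1, T5@1, T2@4.
Load per day: day 1: 4, day 2: 1, day 3: 4, day 4: 1, day 5: 1, day 6: 1, day 7: 0, day 8: 0, day 9: 0.
Peak is 4.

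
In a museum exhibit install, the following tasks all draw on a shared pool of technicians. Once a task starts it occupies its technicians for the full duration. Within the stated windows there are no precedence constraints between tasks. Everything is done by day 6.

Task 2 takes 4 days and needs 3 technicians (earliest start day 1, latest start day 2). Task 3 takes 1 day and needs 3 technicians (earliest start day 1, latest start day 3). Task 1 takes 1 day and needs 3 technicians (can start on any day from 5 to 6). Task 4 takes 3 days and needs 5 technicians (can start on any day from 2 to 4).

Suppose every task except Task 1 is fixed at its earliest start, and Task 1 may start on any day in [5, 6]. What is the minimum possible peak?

8

Task 1@5: d1:6  d2:8  d3:8  d4:8  d5:3  d6:0 → peak 8
Task 1@6: d1:6  d2:8  d3:8  d4:8  d5:0  d6:3 → peak 8
Best is Task 1@5, peak 8.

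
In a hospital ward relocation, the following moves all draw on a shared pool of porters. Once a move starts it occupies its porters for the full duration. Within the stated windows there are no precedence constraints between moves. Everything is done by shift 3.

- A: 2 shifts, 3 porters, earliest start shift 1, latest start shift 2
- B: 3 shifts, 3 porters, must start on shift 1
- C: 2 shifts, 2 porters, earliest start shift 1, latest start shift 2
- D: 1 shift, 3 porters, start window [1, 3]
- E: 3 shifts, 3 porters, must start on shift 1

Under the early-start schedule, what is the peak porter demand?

Early-start schedule: A@1, B@1, C@1, D@1, E@1.
Load per shift: shift 1: 14, shift 2: 11, shift 3: 6.
Peak is 14.

14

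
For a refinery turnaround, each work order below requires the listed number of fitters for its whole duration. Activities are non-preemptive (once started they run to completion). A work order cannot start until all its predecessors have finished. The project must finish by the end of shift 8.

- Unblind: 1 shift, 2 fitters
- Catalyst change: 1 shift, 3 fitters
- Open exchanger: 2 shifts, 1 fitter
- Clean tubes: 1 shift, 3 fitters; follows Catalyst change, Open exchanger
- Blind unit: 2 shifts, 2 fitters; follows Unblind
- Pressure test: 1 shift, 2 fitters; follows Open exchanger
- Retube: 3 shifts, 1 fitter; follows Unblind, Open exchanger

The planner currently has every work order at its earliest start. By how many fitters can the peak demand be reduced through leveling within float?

5

Early-start peak: s1:6  s2:3  s3:8  s4:1  s5:1  s6:0  s7:0  s8:0 ⇒ 8.
Leveled (Unblind@1, Catalyst change@2, Open exchanger@3, Clean tubes@5, Blind unit@3, Pressure test@6, Retube@6): s1:2  s2:3  s3:3  s4:3  s5:3  s6:3  s7:1  s8:1 ⇒ 3.
Reduction 8 − 3 = 5.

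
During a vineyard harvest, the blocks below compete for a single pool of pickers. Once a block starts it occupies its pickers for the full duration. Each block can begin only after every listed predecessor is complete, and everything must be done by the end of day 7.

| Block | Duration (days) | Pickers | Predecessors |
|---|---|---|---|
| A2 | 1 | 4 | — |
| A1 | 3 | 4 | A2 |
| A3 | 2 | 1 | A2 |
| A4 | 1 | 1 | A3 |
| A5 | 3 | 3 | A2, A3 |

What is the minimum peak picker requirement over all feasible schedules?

Early-start (A2@1, A1@2, A3@2, A4@4, A5@4) gives peak 8: d1:4  d2:5  d3:5  d4:8  d5:3  d6:3  d7:0.
Shift A5→5.
Schedule A2@1, A1@2, A3@2, A4@4, A5@5: d1:4  d2:5  d3:5  d4:5  d5:3  d6:3  d7:3 — peak 5.

5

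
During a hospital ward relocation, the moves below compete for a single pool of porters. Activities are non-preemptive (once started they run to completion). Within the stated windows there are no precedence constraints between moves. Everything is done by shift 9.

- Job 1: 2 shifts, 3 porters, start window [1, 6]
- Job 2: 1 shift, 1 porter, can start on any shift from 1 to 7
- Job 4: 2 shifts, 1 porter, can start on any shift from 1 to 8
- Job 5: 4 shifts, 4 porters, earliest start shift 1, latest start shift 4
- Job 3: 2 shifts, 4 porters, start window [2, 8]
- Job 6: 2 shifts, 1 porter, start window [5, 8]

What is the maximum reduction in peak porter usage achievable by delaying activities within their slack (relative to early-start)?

7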